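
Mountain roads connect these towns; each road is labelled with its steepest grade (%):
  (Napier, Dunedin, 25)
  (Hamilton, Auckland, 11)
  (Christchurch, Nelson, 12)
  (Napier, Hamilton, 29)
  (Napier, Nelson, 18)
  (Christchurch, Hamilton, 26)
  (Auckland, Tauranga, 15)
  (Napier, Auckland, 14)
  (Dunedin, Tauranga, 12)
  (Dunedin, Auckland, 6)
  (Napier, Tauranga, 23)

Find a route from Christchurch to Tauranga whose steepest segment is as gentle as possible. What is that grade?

A few of the Christchurch→Tauranga routes:
Christchurch → Nelson → Napier → Auckland → Dunedin → Tauranga: max(12, 18, 14, 6, 12) = 18
Christchurch → Nelson → Napier → Auckland → Tauranga: max(12, 18, 14, 15) = 18
Christchurch → Nelson → Napier → Dunedin → Tauranga: max(12, 18, 25, 12) = 25
Christchurch → Hamilton → Auckland → Tauranga: max(26, 11, 15) = 26
Christchurch → Nelson → Napier → Dunedin → Auckland → Tauranga: max(12, 18, 25, 6, 15) = 25
Christchurch → Nelson → Napier → Tauranga: max(12, 18, 23) = 23
Smallest bottleneck: 18%.

18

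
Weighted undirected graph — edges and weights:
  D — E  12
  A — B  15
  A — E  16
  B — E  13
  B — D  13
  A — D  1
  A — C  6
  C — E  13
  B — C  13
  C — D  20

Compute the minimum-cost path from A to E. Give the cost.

A few of the A→E routes:
A → E: 16
A → D → B → E: 1 + 13 + 13 = 27
A → C → E: 6 + 13 = 19
A → D → E: 1 + 12 = 13
Best route has total 13.

13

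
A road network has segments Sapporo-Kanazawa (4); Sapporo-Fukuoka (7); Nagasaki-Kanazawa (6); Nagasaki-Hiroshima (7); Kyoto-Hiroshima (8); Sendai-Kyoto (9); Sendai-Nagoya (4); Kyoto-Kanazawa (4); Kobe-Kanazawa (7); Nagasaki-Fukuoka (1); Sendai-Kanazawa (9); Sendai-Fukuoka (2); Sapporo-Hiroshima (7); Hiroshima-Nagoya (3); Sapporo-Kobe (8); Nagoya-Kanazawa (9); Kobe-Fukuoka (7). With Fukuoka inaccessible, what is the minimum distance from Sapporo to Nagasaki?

10

Comparing a few candidate routes:
Sapporo -> Hiroshima -> Nagasaki: 7 + 7 = 14
Sapporo -> Kanazawa -> Nagasaki: 4 + 6 = 10
Sapporo -> Kobe -> Kanazawa -> Nagasaki: 8 + 7 + 6 = 21
Best route has total 10 mi.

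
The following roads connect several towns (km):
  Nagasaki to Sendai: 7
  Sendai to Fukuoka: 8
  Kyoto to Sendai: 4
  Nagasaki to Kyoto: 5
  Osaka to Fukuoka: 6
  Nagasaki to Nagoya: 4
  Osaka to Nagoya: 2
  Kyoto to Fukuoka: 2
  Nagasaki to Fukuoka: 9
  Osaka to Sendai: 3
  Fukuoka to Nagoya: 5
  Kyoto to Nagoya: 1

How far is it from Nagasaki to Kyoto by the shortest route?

5

A few of the Nagasaki→Kyoto routes:
Nagasaki→Sendai→Kyoto: 7 + 4 = 11
Nagasaki→Nagoya→Fukuoka→Kyoto: 4 + 5 + 2 = 11
Nagasaki→Fukuoka→Kyoto: 9 + 2 = 11
Nagasaki→Kyoto: 5
Nagasaki→Nagoya→Kyoto: 4 + 1 = 5
Best route has total 5 km.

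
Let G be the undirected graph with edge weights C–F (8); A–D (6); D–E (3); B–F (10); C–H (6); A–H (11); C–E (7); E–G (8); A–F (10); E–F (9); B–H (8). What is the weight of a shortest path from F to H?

Some routes from F to H:
F -> C -> H: 8 + 6 = 14
F -> A -> H: 10 + 11 = 21
F -> B -> H: 10 + 8 = 18
Best route has total 14.

14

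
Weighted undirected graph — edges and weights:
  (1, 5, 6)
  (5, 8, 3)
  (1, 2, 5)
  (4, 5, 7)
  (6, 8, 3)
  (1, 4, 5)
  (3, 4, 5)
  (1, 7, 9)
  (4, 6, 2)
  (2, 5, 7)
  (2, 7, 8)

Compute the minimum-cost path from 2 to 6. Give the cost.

Some routes from 2 to 6:
2-5-4-6: 7 + 7 + 2 = 16
2-1-5-8-6: 5 + 6 + 3 + 3 = 17
2-5-8-6: 7 + 3 + 3 = 13
2-1-4-6: 5 + 5 + 2 = 12
2-1-5-4-6: 5 + 6 + 7 + 2 = 20
Shortest: 12.

12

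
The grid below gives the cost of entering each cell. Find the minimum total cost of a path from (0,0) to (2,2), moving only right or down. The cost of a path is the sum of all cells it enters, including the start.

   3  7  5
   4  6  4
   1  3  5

16

Cheapest: [0,0] → [1,0] → [2,0] → [2,1] → [2,2]
  3 + 4 + 1 + 3 + 5 = 16
For comparison, the top-then-right route costs 24.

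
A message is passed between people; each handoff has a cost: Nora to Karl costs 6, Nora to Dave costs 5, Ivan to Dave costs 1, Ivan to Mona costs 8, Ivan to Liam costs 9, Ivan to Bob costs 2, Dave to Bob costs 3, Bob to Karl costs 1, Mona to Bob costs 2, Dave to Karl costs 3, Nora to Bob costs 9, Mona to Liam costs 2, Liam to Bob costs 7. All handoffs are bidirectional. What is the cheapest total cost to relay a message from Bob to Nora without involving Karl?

8

Comparing a few candidate routes:
Bob - Mona - Ivan - Dave - Nora: 2 + 8 + 1 + 5 = 16
Bob - Nora: 9
Bob - Dave - Nora: 3 + 5 = 8
Bob - Ivan - Dave - Nora: 2 + 1 + 5 = 8
Bob - Mona - Liam - Ivan - Dave - Nora: 2 + 2 + 9 + 1 + 5 = 19
The minimum is 8.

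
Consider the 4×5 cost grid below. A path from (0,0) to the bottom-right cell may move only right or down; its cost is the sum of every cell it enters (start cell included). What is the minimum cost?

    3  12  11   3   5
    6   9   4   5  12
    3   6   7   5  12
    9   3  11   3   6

39

Take r0c0 r1c0 r2c0 r2c1 r2c2 r2c3 r3c3 r3c4 for a total of 3 + 6 + 3 + 6 + 7 + 5 + 3 + 6 = 39.
For comparison, the top-then-right route costs 64.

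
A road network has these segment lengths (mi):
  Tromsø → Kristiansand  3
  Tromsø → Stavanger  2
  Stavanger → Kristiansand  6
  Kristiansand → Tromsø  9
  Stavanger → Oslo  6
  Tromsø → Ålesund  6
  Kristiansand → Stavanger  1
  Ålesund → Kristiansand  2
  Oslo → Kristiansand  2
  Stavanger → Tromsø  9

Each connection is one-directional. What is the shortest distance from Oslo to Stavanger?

Candidate routes:
Oslo-Kristiansand-Tromsø-Stavanger: 2 + 9 + 2 = 13
Oslo-Kristiansand-Stavanger: 2 + 1 = 3
The minimum is 3 mi.

3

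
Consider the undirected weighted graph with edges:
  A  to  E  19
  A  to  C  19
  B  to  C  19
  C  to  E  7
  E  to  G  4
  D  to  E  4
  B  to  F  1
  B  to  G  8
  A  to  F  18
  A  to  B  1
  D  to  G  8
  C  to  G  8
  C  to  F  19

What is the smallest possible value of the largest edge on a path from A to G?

Comparing a few candidate routes:
A - B - G: max(1, 8) = 8
A - C - G: max(19, 8) = 19
A - C - E - G: max(19, 7, 4) = 19
A - F - B - G: max(18, 1, 8) = 18
A - C - B - G: max(19, 19, 8) = 19
A - C - E - D - G: max(19, 7, 4, 8) = 19
Smallest bottleneck: 8.

8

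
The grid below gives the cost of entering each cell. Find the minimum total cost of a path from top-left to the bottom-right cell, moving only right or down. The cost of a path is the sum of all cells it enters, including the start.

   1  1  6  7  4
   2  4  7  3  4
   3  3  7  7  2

Path (0,0) -> (0,1) -> (1,1) -> (1,2) -> (1,3) -> (1,4) -> (2,4): 1 + 1 + 4 + 7 + 3 + 4 + 2 = 22.
For comparison, the top-then-right route costs 25.

22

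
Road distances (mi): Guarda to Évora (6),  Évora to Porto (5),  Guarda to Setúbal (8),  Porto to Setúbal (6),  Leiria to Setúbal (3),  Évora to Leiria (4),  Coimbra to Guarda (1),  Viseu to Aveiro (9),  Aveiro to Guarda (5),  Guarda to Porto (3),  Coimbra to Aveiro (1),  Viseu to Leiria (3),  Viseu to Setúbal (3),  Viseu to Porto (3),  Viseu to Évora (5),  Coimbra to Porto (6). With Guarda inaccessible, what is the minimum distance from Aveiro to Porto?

7

Checking several routes:
Aveiro-Viseu-Leiria-Évora-Porto: 9 + 3 + 4 + 5 = 21
Aveiro-Viseu-Porto: 9 + 3 = 12
Aveiro-Viseu-Évora-Porto: 9 + 5 + 5 = 19
Aveiro-Viseu-Leiria-Setúbal-Porto: 9 + 3 + 3 + 6 = 21
Aveiro-Coimbra-Porto: 1 + 6 = 7
Aveiro-Viseu-Setúbal-Porto: 9 + 3 + 6 = 18
Best route has total 7 mi.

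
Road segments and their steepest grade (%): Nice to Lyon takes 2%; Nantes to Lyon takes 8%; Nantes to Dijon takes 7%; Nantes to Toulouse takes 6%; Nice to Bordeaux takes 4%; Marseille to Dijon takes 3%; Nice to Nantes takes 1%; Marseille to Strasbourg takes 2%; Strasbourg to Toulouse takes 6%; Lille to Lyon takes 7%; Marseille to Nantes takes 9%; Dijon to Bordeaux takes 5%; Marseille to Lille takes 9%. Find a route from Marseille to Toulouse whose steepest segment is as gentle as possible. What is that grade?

6

Some routes from Marseille to Toulouse:
Marseille-Dijon-Bordeaux-Nice-Lyon-Nantes-Toulouse: max(3, 5, 4, 2, 8, 6) = 8
Marseille-Lille-Lyon-Nice-Bordeaux-Dijon-Nantes-Toulouse: max(9, 7, 2, 4, 5, 7, 6) = 9
Marseille-Lille-Lyon-Nice-Nantes-Toulouse: max(9, 7, 2, 1, 6) = 9
Marseille-Dijon-Bordeaux-Nice-Nantes-Toulouse: max(3, 5, 4, 1, 6) = 6
Marseille-Strasbourg-Toulouse: max(2, 6) = 6
Marseille-Dijon-Nantes-Toulouse: max(3, 7, 6) = 7
Smallest bottleneck: 6%.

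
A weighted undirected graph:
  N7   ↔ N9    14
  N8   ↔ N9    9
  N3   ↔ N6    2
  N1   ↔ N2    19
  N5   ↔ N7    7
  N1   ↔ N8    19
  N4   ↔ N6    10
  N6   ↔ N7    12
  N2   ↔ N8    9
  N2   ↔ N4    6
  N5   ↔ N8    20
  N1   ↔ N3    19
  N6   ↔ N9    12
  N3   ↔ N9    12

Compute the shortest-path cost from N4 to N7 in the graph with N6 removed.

38

Comparing a few candidate routes:
N4 → N2 → N8 → N9 → N7: 6 + 9 + 9 + 14 = 38
N4 → N2 → N8 → N1 → N3 → N9 → N7: 6 + 9 + 19 + 19 + 12 + 14 = 79
N4 → N2 → N1 → N3 → N9 → N7: 6 + 19 + 19 + 12 + 14 = 70
N4 → N2 → N1 → N8 → N5 → N7: 6 + 19 + 19 + 20 + 7 = 71
N4 → N2 → N1 → N8 → N9 → N7: 6 + 19 + 19 + 9 + 14 = 67
N4 → N2 → N8 → N5 → N7: 6 + 9 + 20 + 7 = 42
Best route has total 38.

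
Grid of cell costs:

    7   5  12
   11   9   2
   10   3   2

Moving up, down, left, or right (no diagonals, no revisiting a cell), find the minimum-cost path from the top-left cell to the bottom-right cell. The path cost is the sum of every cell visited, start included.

Cheapest: [0,0] [0,1] [1,1] [1,2] [2,2]
  7 + 5 + 9 + 2 + 2 = 25

25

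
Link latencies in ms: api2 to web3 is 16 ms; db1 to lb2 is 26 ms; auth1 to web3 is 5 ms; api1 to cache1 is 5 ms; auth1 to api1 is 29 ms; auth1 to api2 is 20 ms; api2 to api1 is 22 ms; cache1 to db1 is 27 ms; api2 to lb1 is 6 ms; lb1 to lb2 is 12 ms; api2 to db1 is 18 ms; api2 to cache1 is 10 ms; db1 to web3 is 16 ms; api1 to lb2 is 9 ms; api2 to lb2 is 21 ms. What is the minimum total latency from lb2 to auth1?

38

Some routes from lb2 to auth1:
lb2 -> api1 -> auth1: 9 + 29 = 38
lb2 -> api1 -> cache1 -> api2 -> auth1: 9 + 5 + 10 + 20 = 44
lb2 -> lb1 -> api2 -> web3 -> auth1: 12 + 6 + 16 + 5 = 39
lb2 -> api2 -> web3 -> auth1: 21 + 16 + 5 = 42
lb2 -> api2 -> auth1: 21 + 20 = 41
lb2 -> lb1 -> api2 -> auth1: 12 + 6 + 20 = 38
Best route has total 38 ms.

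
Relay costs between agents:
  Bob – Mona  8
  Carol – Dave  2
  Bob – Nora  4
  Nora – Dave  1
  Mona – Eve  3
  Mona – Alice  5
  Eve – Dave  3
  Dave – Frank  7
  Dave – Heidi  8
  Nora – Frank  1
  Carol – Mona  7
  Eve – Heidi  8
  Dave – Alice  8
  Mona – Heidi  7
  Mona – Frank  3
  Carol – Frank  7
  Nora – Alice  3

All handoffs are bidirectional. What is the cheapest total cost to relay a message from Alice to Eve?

A few of the Alice→Eve routes:
Alice → Nora → Dave → Eve: 3 + 1 + 3 = 7
Alice → Nora → Frank → Mona → Eve: 3 + 1 + 3 + 3 = 10
Alice → Mona → Eve: 5 + 3 = 8
Best route has total 7.

7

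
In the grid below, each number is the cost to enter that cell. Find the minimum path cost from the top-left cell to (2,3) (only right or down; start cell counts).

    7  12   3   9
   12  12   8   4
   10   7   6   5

Best path: [0,0] → [0,1] → [0,2] → [1,2] → [1,3] → [2,3]
Cost: 7 + 12 + 3 + 8 + 4 + 5 = 39
(Top row then right column would cost 40.)

39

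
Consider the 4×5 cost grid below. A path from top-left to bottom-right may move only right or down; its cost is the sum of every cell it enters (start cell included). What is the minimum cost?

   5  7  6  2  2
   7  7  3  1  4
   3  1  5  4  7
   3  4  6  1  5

Path (0,0)→(0,1)→(0,2)→(0,3)→(1,3)→(2,3)→(3,3)→(3,4): 5 + 7 + 6 + 2 + 1 + 4 + 1 + 5 = 31.
For comparison, the top-then-right route costs 38.

31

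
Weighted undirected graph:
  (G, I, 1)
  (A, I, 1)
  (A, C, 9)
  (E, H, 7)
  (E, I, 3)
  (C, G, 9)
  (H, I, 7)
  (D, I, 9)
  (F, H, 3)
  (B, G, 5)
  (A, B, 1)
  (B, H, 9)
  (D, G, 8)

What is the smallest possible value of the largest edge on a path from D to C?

9

A few of the D→C routes:
D -> I -> G -> C: max(9, 1, 9) = 9
D -> I -> E -> H -> B -> A -> C: max(9, 3, 7, 9, 1, 9) = 9
D -> I -> E -> H -> B -> G -> C: max(9, 3, 7, 9, 5, 9) = 9
D -> I -> G -> B -> A -> C: max(9, 1, 5, 1, 9) = 9
Best route has worst link 9.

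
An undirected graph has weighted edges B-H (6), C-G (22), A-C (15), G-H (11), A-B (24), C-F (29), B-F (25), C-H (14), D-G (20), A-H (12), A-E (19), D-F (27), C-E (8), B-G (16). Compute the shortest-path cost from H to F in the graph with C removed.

31

Checking several routes:
H -> G -> D -> F: 11 + 20 + 27 = 58
H -> B -> F: 6 + 25 = 31
H -> G -> B -> F: 11 + 16 + 25 = 52
H -> A -> B -> F: 12 + 24 + 25 = 61
The minimum is 31.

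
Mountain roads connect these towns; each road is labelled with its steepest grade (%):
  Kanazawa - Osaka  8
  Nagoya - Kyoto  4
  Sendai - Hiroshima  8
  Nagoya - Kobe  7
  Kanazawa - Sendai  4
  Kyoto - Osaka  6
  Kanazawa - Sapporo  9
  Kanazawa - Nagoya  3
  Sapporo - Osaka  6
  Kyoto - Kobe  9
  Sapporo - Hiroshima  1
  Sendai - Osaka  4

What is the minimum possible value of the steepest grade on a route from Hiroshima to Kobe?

A few of the Hiroshima→Kobe routes:
Hiroshima → Sapporo → Osaka → Sendai → Kanazawa → Nagoya → Kobe: max(1, 6, 4, 4, 3, 7) = 7
Hiroshima → Sapporo → Osaka → Kyoto → Nagoya → Kobe: max(1, 6, 6, 4, 7) = 7
Hiroshima → Sapporo → Osaka → Kanazawa → Nagoya → Kobe: max(1, 6, 8, 3, 7) = 8
Best route has worst link 7%.

7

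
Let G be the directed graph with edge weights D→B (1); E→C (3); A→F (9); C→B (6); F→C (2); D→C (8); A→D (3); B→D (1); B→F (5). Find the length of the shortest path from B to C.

7

Routes from B to C:
B -> F -> C: 5 + 2 = 7
B -> D -> C: 1 + 8 = 9
Best route has total 7.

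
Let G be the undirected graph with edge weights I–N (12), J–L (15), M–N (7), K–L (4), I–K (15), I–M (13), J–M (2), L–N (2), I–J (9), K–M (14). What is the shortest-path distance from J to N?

9

Some routes from J to N:
J→M→N: 2 + 7 = 9
J→M→K→L→N: 2 + 14 + 4 + 2 = 22
J→I→N: 9 + 12 = 21
J→L→N: 15 + 2 = 17
The minimum is 9.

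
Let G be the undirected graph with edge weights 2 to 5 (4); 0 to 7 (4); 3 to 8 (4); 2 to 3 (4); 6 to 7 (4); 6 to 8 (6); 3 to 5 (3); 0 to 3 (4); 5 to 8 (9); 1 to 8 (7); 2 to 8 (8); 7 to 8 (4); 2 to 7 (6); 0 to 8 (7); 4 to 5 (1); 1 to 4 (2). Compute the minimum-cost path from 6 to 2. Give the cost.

Checking several routes:
6 → 7 → 8 → 3 → 2: 4 + 4 + 4 + 4 = 16
6 → 8 → 3 → 2: 6 + 4 + 4 = 14
6 → 7 → 0 → 3 → 2: 4 + 4 + 4 + 4 = 16
6 → 8 → 2: 6 + 8 = 14
6 → 8 → 7 → 2: 6 + 4 + 6 = 16
6 → 7 → 2: 4 + 6 = 10
Best route has total 10.

10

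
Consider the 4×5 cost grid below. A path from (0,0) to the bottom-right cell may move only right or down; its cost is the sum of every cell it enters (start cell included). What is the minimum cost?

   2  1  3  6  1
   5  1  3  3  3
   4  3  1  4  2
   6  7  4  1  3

Cheapest: (0,0)→(0,1)→(1,1)→(1,2)→(2,2)→(2,3)→(3,3)→(3,4)
  2 + 1 + 1 + 3 + 1 + 4 + 1 + 3 = 16
For comparison, the top-then-right route costs 21.

16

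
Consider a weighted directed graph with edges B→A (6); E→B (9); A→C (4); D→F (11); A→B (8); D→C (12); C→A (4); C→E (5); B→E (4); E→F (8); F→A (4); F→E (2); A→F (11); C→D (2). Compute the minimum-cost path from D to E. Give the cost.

13

Comparing a few candidate routes:
D→F→E: 11 + 2 = 13
D→F→A→C→E: 11 + 4 + 4 + 5 = 24
D→F→A→B→E: 11 + 4 + 8 + 4 = 27
D→C→E: 12 + 5 = 17
Best route has total 13.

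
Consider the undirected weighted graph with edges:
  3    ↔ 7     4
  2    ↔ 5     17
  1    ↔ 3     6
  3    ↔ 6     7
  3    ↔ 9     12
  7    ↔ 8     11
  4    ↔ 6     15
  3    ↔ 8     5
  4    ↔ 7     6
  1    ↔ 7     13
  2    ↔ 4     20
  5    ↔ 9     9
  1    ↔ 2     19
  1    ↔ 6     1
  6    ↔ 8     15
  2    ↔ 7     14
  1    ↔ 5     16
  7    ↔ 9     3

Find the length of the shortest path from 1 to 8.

11

A few of the 1→8 routes:
1 → 6 → 8: 1 + 15 = 16
1 → 7 → 3 → 8: 13 + 4 + 5 = 22
1 → 6 → 3 → 8: 1 + 7 + 5 = 13
1 → 3 → 8: 6 + 5 = 11
1 → 3 → 7 → 8: 6 + 4 + 11 = 21
The minimum is 11.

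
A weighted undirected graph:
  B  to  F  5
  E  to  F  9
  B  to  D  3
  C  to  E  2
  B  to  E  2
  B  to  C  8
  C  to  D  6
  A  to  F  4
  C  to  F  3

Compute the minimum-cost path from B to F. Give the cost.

Some routes from B to F:
B-F: 5
B-C-F: 8 + 3 = 11
B-E-F: 2 + 9 = 11
B-C-E-F: 8 + 2 + 9 = 19
B-E-C-F: 2 + 2 + 3 = 7
B-D-C-F: 3 + 6 + 3 = 12
The minimum is 5.

5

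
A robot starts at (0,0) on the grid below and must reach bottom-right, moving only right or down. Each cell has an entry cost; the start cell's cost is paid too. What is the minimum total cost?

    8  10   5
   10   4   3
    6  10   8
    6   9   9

Take [0,0] → [0,1] → [1,1] → [1,2] → [2,2] → [3,2] for a total of 8 + 10 + 4 + 3 + 8 + 9 = 42.
For comparison, the top-then-right route costs 43.

42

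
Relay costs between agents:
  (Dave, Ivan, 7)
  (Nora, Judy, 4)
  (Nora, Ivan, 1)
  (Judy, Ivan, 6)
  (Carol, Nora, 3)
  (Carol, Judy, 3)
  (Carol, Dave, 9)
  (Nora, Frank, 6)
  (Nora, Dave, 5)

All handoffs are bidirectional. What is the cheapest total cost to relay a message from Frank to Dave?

Checking several routes:
Frank -> Nora -> Dave: 6 + 5 = 11
Frank -> Nora -> Carol -> Dave: 6 + 3 + 9 = 18
Frank -> Nora -> Ivan -> Dave: 6 + 1 + 7 = 14
Frank -> Nora -> Judy -> Carol -> Dave: 6 + 4 + 3 + 9 = 22
Frank -> Nora -> Judy -> Ivan -> Dave: 6 + 4 + 6 + 7 = 23
The minimum is 11.

11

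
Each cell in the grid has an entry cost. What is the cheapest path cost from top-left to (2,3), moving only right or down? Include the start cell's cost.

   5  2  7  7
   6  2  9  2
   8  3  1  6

19

Path [0,0] -> [0,1] -> [1,1] -> [2,1] -> [2,2] -> [2,3]: 5 + 2 + 2 + 3 + 1 + 6 = 19.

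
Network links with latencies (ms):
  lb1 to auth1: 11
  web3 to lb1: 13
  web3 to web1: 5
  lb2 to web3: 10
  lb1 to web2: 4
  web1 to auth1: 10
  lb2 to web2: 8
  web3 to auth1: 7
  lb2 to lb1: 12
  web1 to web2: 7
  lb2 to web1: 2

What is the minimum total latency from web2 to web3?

A few of the web2→web3 routes:
web2 -> lb2 -> web3: 8 + 10 = 18
web2 -> lb2 -> web1 -> web3: 8 + 2 + 5 = 15
web2 -> lb1 -> auth1 -> web3: 4 + 11 + 7 = 22
web2 -> lb1 -> web3: 4 + 13 = 17
web2 -> web1 -> web3: 7 + 5 = 12
web2 -> web1 -> lb2 -> web3: 7 + 2 + 10 = 19
The minimum is 12 ms.

12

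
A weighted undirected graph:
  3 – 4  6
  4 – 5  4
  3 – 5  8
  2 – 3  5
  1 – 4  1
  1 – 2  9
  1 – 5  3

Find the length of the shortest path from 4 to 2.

A few of the 4→2 routes:
4→5→1→2: 4 + 3 + 9 = 16
4→5→3→2: 4 + 8 + 5 = 17
4→3→2: 6 + 5 = 11
4→1→2: 1 + 9 = 10
The minimum is 10.

10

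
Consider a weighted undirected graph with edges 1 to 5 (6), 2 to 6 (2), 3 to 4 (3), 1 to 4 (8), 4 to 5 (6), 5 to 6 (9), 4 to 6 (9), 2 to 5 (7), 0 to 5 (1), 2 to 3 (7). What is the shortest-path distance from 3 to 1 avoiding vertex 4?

Paths from 3 to 1 avoiding 4:
3 -> 2 -> 5 -> 1: 7 + 7 + 6 = 20
3 -> 2 -> 6 -> 5 -> 1: 7 + 2 + 9 + 6 = 24
The minimum is 20.

20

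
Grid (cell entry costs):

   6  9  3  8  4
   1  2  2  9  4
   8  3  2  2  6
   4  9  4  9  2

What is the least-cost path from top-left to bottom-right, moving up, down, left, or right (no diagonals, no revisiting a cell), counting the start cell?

23

One optimal route is (0,0) → (1,0) → (1,1) → (1,2) → (2,2) → (2,3) → (2,4) → (3,4).
Its cost is 6 + 1 + 2 + 2 + 2 + 2 + 6 + 2 = 23.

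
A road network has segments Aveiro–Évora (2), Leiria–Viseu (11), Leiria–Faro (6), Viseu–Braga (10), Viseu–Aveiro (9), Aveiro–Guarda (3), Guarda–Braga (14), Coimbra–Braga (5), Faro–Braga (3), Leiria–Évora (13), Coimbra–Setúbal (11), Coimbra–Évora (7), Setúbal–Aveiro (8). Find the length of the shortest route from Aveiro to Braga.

A few of the Aveiro→Braga routes:
Aveiro→Viseu→Braga: 9 + 10 = 19
Aveiro→Évora→Leiria→Faro→Braga: 2 + 13 + 6 + 3 = 24
Aveiro→Évora→Coimbra→Braga: 2 + 7 + 5 = 14
Aveiro→Guarda→Braga: 3 + 14 = 17
Best route has total 14 mi.

14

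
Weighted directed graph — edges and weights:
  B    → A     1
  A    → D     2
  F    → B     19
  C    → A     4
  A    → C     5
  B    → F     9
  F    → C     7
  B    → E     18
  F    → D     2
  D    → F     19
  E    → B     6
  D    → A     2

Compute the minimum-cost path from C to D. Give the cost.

Routes from C to D:
C - A - D: 4 + 2 = 6
Shortest: 6.

6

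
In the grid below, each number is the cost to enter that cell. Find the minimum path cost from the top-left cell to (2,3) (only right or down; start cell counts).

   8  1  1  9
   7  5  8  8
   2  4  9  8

One optimal route is r0c0 r0c1 r0c2 r1c2 r1c3 r2c3.
Its cost is 8 + 1 + 1 + 8 + 8 + 8 = 34.

34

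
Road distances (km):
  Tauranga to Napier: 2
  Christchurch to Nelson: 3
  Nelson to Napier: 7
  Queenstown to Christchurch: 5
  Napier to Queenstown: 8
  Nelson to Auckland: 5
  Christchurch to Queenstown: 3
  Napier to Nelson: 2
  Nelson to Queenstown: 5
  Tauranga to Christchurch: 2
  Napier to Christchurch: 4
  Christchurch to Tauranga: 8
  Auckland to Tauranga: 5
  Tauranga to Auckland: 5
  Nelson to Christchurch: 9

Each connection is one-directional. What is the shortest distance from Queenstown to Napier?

Candidate routes:
Queenstown→Christchurch→Nelson→Napier: 5 + 3 + 7 = 15
Queenstown→Christchurch→Nelson→Auckland→Tauranga→Napier: 5 + 3 + 5 + 5 + 2 = 20
Queenstown→Christchurch→Tauranga→Napier: 5 + 8 + 2 = 15
Shortest: 15 km.

15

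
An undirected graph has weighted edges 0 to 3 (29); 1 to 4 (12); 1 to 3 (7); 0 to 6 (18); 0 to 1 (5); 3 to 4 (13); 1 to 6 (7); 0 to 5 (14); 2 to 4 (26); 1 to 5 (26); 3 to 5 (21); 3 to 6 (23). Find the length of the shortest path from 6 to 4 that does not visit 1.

Candidate routes:
6 → 3 → 4: 23 + 13 = 36
6 → 0 → 3 → 4: 18 + 29 + 13 = 60
6 → 0 → 5 → 3 → 4: 18 + 14 + 21 + 13 = 66
Best route has total 36.

36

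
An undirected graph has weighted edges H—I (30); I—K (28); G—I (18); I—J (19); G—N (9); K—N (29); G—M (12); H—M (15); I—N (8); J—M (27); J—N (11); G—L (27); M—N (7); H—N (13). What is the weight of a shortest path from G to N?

9

Some routes from G to N:
G - I - N: 18 + 8 = 26
G - N: 9
G - M - J - N: 12 + 27 + 11 = 50
G - I - J - N: 18 + 19 + 11 = 48
G - M - N: 12 + 7 = 19
G - M - H - N: 12 + 15 + 13 = 40
Shortest: 9.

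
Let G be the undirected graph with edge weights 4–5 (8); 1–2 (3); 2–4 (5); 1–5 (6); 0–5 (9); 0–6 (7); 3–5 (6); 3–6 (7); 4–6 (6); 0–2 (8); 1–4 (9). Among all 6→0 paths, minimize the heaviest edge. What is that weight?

A few of the 6→0 routes:
6-0: max(7) = 7
6-3-5-1-2-0: max(7, 6, 6, 3, 8) = 8
6-3-5-4-2-0: max(7, 6, 8, 5, 8) = 8
6-4-5-1-2-0: max(6, 8, 6, 3, 8) = 8
6-3-5-0: max(7, 6, 9) = 9
6-4-2-0: max(6, 5, 8) = 8
The minimum achievable maximum is 7.

7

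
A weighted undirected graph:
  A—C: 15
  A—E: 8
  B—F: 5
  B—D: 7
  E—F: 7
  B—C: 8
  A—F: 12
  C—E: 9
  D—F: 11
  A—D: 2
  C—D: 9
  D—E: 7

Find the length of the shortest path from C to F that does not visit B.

A few of the C→F routes:
C-D-F: 9 + 11 = 20
C-E-F: 9 + 7 = 16
C-D-E-F: 9 + 7 + 7 = 23
C-D-A-F: 9 + 2 + 12 = 23
The minimum is 16.

16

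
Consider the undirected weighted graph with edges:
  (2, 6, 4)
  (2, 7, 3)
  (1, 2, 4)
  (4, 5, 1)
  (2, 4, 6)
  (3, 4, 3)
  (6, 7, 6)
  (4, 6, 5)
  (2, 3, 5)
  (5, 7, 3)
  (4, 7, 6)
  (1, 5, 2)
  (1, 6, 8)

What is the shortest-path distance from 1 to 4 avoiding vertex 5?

10

Checking several routes:
1 -> 6 -> 4: 8 + 5 = 13
1 -> 2 -> 6 -> 4: 4 + 4 + 5 = 13
1 -> 2 -> 3 -> 4: 4 + 5 + 3 = 12
1 -> 2 -> 4: 4 + 6 = 10
Shortest: 10.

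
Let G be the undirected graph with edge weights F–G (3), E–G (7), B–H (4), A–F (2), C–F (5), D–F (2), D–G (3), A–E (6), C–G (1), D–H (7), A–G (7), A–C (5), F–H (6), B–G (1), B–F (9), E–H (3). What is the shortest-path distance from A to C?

5

Comparing a few candidate routes:
A - C: 5
A - F - C: 2 + 5 = 7
A - F - G - C: 2 + 3 + 1 = 6
Shortest: 5.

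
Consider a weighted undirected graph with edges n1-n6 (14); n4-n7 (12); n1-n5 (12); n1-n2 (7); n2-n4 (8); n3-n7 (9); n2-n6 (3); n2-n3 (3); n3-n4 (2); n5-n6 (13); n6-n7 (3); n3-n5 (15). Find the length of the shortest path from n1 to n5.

12

Comparing a few candidate routes:
n1 → n2 → n4 → n3 → n5: 7 + 8 + 2 + 15 = 32
n1 → n5: 12
n1 → n6 → n2 → n3 → n5: 14 + 3 + 3 + 15 = 35
n1 → n2 → n6 → n5: 7 + 3 + 13 = 23
n1 → n6 → n5: 14 + 13 = 27
n1 → n2 → n3 → n5: 7 + 3 + 15 = 25
Shortest: 12.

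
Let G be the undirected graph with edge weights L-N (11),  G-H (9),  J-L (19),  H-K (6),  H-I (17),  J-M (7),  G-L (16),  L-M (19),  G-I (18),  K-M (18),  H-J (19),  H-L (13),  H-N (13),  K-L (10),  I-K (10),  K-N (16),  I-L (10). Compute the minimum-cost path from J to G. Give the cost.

28

Some routes from J to G:
J → L → K → H → G: 19 + 10 + 6 + 9 = 44
J → L → G: 19 + 16 = 35
J → L → H → G: 19 + 13 + 9 = 41
J → H → G: 19 + 9 = 28
J → M → L → G: 7 + 19 + 16 = 42
J → M → K → H → G: 7 + 18 + 6 + 9 = 40
Shortest: 28.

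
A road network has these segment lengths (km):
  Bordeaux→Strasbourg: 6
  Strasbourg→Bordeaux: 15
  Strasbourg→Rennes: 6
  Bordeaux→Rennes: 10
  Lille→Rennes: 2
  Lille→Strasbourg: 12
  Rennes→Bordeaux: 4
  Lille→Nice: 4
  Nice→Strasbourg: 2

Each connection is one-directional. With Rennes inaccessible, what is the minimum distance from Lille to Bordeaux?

21

Paths from Lille to Bordeaux avoiding Rennes:
Lille → Strasbourg → Bordeaux: 12 + 15 = 27
Lille → Nice → Strasbourg → Bordeaux: 4 + 2 + 15 = 21
Shortest: 21 km.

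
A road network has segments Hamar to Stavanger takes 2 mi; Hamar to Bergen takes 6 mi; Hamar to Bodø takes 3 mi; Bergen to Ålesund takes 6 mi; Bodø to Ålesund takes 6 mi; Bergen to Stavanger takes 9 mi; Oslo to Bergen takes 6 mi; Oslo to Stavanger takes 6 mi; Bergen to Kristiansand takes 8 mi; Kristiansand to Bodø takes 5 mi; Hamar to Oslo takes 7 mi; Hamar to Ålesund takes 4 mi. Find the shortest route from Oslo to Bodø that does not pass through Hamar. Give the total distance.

Paths from Oslo to Bodø avoiding Hamar:
Oslo - Stavanger - Bergen - Ålesund - Bodø: 6 + 9 + 6 + 6 = 27
Oslo - Stavanger - Bergen - Kristiansand - Bodø: 6 + 9 + 8 + 5 = 28
Oslo - Bergen - Kristiansand - Bodø: 6 + 8 + 5 = 19
Oslo - Bergen - Ålesund - Bodø: 6 + 6 + 6 = 18
Best route has total 18 mi.

18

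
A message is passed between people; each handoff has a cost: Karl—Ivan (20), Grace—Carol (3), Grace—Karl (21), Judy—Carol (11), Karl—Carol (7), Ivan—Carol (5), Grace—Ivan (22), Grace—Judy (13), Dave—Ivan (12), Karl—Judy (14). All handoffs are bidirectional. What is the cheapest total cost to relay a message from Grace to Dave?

20

A few of the Grace→Dave routes:
Grace - Carol - Karl - Ivan - Dave: 3 + 7 + 20 + 12 = 42
Grace - Ivan - Dave: 22 + 12 = 34
Grace - Judy - Carol - Ivan - Dave: 13 + 11 + 5 + 12 = 41
Grace - Carol - Ivan - Dave: 3 + 5 + 12 = 20
Best route has total 20.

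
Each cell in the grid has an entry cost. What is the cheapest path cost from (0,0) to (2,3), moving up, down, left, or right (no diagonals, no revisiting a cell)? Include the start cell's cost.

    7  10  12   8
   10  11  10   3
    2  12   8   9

Path [0,0] [1,0] [2,0] [2,1] [2,2] [2,3]: 7 + 10 + 2 + 12 + 8 + 9 = 48.

48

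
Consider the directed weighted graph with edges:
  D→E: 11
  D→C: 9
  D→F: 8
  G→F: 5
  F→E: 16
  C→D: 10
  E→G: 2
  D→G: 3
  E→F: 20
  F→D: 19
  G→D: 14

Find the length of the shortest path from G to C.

Candidate routes:
G-D-C: 14 + 9 = 23
G-F-D-C: 5 + 19 + 9 = 33
The minimum is 23.

23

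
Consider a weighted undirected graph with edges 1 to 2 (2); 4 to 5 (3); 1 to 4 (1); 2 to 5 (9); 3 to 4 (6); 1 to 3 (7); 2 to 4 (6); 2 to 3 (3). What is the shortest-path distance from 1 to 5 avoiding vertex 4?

11

Routes from 1 to 5 avoiding 4:
1-2-5: 2 + 9 = 11
1-3-2-5: 7 + 3 + 9 = 19
The minimum is 11.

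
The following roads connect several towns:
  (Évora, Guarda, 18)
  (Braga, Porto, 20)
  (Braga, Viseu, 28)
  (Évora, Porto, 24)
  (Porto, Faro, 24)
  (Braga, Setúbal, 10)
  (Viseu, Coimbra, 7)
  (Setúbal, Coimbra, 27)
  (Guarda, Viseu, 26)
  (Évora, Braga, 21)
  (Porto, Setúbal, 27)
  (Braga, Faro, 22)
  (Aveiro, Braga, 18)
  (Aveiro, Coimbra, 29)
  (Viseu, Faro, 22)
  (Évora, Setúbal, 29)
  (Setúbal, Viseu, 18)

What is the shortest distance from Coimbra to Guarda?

33

Some routes from Coimbra to Guarda:
Coimbra → Viseu → Setúbal → Braga → Évora → Guarda: 7 + 18 + 10 + 21 + 18 = 74
Coimbra → Setúbal → Viseu → Guarda: 27 + 18 + 26 = 71
Coimbra → Viseu → Braga → Évora → Guarda: 7 + 28 + 21 + 18 = 74
Coimbra → Viseu → Guarda: 7 + 26 = 33
Coimbra → Viseu → Setúbal → Évora → Guarda: 7 + 18 + 29 + 18 = 72
Best route has total 33.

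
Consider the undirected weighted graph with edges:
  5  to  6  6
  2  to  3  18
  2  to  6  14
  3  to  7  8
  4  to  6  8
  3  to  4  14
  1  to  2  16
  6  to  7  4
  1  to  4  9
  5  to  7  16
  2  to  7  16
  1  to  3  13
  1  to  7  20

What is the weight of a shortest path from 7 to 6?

4

Checking several routes:
7-1-4-6: 20 + 9 + 8 = 37
7-3-4-6: 8 + 14 + 8 = 30
7-5-6: 16 + 6 = 22
7-6: 4
7-2-6: 16 + 14 = 30
The minimum is 4.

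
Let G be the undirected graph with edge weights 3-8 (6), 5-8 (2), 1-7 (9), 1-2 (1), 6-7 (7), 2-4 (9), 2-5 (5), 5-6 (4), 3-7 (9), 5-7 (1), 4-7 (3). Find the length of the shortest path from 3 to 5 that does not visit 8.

10

Candidate routes:
3 → 7 → 5: 9 + 1 = 10
3 → 7 → 1 → 2 → 5: 9 + 9 + 1 + 5 = 24
3 → 7 → 6 → 5: 9 + 7 + 4 = 20
3 → 7 → 4 → 2 → 5: 9 + 3 + 9 + 5 = 26
Best route has total 10.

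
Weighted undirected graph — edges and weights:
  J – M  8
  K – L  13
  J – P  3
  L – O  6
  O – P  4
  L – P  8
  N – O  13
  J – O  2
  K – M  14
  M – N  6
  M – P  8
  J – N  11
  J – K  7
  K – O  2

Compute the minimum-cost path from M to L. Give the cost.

Comparing a few candidate routes:
M - P - O - L: 8 + 4 + 6 = 18
M - J - O - L: 8 + 2 + 6 = 16
M - J - P - L: 8 + 3 + 8 = 19
M - P - L: 8 + 8 = 16
M - P - J - O - L: 8 + 3 + 2 + 6 = 19
The minimum is 16.

16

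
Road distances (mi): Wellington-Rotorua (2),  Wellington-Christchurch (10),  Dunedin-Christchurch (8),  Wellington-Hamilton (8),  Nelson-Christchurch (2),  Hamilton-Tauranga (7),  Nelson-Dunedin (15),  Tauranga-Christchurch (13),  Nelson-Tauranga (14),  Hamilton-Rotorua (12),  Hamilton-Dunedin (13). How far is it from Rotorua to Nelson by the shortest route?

Some routes from Rotorua to Nelson:
Rotorua - Wellington - Hamilton - Tauranga - Nelson: 2 + 8 + 7 + 14 = 31
Rotorua - Wellington - Christchurch - Nelson: 2 + 10 + 2 = 14
Rotorua - Hamilton - Wellington - Christchurch - Nelson: 12 + 8 + 10 + 2 = 32
Shortest: 14 mi.

14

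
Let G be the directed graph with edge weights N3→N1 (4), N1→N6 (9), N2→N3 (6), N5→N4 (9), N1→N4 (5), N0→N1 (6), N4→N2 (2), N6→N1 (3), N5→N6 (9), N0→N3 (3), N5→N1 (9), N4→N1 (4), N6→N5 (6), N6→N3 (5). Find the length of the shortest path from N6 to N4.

Paths from N6 to N4:
N6 - N5 - N1 - N4: 6 + 9 + 5 = 20
N6 - N1 - N4: 3 + 5 = 8
N6 - N5 - N4: 6 + 9 = 15
N6 - N3 - N1 - N4: 5 + 4 + 5 = 14
Shortest: 8.

8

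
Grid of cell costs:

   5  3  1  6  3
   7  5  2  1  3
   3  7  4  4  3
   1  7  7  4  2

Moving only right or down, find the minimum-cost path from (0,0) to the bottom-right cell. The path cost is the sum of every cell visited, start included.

Cheapest: r0c0 r0c1 r0c2 r1c2 r1c3 r1c4 r2c4 r3c4
  5 + 3 + 1 + 2 + 1 + 3 + 3 + 2 = 20
For comparison, the top-then-right route costs 26.

20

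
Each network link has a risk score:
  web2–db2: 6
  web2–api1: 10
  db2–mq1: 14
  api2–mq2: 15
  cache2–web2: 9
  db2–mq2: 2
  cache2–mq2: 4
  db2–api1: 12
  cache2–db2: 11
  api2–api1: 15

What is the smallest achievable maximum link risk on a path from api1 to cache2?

10

Comparing a few candidate routes:
api1→web2→db2→cache2: max(10, 6, 11) = 11
api1→db2→mq2→cache2: max(12, 2, 4) = 12
api1→db2→cache2: max(12, 11) = 12
api1→web2→db2→mq2→cache2: max(10, 6, 2, 4) = 10
api1→web2→cache2: max(10, 9) = 10
The minimum achievable maximum is 10.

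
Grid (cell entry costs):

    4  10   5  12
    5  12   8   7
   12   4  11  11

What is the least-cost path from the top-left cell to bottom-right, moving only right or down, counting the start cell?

45

One optimal route is [0,0] -> [0,1] -> [0,2] -> [1,2] -> [1,3] -> [2,3].
Its cost is 4 + 10 + 5 + 8 + 7 + 11 = 45.
For comparison, the top-then-right route costs 49.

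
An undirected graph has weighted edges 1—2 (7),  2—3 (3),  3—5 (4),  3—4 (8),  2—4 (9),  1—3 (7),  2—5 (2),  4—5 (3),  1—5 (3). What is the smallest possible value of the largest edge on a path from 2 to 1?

3

Comparing a few candidate routes:
2→5→1: max(2, 3) = 3
2→1: max(7) = 7
2→3→5→1: max(3, 4, 3) = 4
2→3→1: max(3, 7) = 7
2→5→3→1: max(2, 4, 7) = 7
Best route has worst link 3.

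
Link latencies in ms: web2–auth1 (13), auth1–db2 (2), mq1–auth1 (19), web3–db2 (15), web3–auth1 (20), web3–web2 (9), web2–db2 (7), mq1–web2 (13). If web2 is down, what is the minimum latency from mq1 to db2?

21

Candidate routes:
mq1 - auth1 - db2: 19 + 2 = 21
mq1 - auth1 - web3 - db2: 19 + 20 + 15 = 54
The minimum is 21 ms.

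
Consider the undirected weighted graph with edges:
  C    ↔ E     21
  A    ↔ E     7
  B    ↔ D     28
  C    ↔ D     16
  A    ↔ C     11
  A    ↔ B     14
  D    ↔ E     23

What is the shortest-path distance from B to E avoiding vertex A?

Routes from B to E avoiding A:
B-D-C-E: 28 + 16 + 21 = 65
B-D-E: 28 + 23 = 51
Shortest: 51.

51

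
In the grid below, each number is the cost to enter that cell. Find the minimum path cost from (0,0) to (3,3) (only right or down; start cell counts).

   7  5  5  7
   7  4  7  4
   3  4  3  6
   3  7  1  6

Path (0,0) → (0,1) → (1,1) → (2,1) → (2,2) → (3,2) → (3,3): 7 + 5 + 4 + 4 + 3 + 1 + 6 = 30.
(Top row then right column would cost 40.)

30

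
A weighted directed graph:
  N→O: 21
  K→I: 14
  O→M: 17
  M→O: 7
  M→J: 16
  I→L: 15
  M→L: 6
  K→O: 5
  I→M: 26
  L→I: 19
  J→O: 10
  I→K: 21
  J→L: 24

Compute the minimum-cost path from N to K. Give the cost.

84

Candidate routes:
N - O - M - L - I - K: 21 + 17 + 6 + 19 + 21 = 84
N - O - M - J - L - I - K: 21 + 17 + 16 + 24 + 19 + 21 = 118
Best route has total 84.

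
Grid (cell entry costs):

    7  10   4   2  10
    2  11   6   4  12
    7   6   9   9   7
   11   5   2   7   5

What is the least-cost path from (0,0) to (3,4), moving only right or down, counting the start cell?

41

Path r0c0→r1c0→r2c0→r2c1→r3c1→r3c2→r3c3→r3c4: 7 + 2 + 7 + 6 + 5 + 2 + 7 + 5 = 41.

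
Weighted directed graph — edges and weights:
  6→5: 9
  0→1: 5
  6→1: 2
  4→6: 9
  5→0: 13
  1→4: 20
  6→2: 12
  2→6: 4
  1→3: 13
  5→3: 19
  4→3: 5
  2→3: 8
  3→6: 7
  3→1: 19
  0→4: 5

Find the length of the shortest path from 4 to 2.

21

Routes from 4 to 2:
4 → 3 → 6 → 2: 5 + 7 + 12 = 24
4 → 6 → 2: 9 + 12 = 21
Shortest: 21.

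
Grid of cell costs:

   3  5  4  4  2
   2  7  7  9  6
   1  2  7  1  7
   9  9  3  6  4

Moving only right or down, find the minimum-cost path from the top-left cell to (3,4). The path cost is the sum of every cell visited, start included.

One optimal route is r0c0 -> r1c0 -> r2c0 -> r2c1 -> r2c2 -> r2c3 -> r3c3 -> r3c4.
Its cost is 3 + 2 + 1 + 2 + 7 + 1 + 6 + 4 = 26.

26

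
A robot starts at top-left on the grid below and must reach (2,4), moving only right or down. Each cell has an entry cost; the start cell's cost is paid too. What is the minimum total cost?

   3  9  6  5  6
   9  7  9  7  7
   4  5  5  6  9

Cheapest: r0c0 → r1c0 → r2c0 → r2c1 → r2c2 → r2c3 → r2c4
  3 + 9 + 4 + 5 + 5 + 6 + 9 = 41
For comparison, the top-then-right route costs 45.

41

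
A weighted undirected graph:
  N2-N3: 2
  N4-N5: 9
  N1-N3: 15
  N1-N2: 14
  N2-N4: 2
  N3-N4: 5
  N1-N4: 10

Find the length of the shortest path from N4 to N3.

A few of the N4→N3 routes:
N4 - N1 - N2 - N3: 10 + 14 + 2 = 26
N4 - N2 - N3: 2 + 2 = 4
N4 - N1 - N3: 10 + 15 = 25
N4 - N3: 5
Shortest: 4.

4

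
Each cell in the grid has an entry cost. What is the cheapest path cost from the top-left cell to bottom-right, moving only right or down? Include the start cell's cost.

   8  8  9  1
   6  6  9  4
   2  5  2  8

One optimal route is (0,0)→(1,0)→(2,0)→(2,1)→(2,2)→(2,3).
Its cost is 8 + 6 + 2 + 5 + 2 + 8 = 31.
(Top row then right column would cost 38.)

31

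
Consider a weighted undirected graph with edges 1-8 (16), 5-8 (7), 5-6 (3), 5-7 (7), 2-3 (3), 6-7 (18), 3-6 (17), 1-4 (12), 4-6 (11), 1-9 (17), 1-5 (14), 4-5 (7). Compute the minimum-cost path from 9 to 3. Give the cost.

A few of the 9→3 routes:
9 → 1 → 4 → 5 → 6 → 3: 17 + 12 + 7 + 3 + 17 = 56
9 → 1 → 4 → 6 → 3: 17 + 12 + 11 + 17 = 57
9 → 1 → 5 → 6 → 3: 17 + 14 + 3 + 17 = 51
Shortest: 51.

51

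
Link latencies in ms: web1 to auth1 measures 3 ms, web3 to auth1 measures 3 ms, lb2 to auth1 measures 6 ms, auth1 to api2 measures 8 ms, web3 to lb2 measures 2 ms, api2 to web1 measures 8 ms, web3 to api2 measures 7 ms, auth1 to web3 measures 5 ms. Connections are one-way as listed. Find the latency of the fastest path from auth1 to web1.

16

Candidate routes:
auth1 - api2 - web1: 8 + 8 = 16
auth1 - web3 - api2 - web1: 5 + 7 + 8 = 20
The minimum is 16 ms.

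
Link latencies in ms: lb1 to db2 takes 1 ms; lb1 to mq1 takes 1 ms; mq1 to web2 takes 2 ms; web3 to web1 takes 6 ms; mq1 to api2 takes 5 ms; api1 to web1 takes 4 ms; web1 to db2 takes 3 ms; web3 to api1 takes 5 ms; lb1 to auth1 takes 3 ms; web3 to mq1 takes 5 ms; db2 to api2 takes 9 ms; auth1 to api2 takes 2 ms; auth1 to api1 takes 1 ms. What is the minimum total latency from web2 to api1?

Some routes from web2 to api1:
web2 - mq1 - lb1 - db2 - web1 - api1: 2 + 1 + 1 + 3 + 4 = 11
web2 - mq1 - lb1 - auth1 - api1: 2 + 1 + 3 + 1 = 7
web2 - mq1 - api2 - auth1 - api1: 2 + 5 + 2 + 1 = 10
Best route has total 7 ms.

7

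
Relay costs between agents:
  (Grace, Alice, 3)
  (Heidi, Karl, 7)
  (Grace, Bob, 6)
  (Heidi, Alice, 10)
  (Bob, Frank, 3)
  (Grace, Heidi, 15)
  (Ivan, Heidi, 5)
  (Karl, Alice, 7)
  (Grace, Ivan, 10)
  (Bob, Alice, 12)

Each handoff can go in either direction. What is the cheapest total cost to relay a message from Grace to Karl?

Checking several routes:
Grace - Alice - Heidi - Karl: 3 + 10 + 7 = 20
Grace - Alice - Karl: 3 + 7 = 10
Grace - Ivan - Heidi - Karl: 10 + 5 + 7 = 22
Grace - Heidi - Karl: 15 + 7 = 22
Shortest: 10.

10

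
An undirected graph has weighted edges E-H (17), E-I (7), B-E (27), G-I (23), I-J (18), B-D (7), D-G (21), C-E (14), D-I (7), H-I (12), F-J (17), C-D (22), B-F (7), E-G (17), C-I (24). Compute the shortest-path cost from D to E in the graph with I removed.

Routes from D to E avoiding I:
D-B-E: 7 + 27 = 34
D-C-E: 22 + 14 = 36
D-G-E: 21 + 17 = 38
The minimum is 34.

34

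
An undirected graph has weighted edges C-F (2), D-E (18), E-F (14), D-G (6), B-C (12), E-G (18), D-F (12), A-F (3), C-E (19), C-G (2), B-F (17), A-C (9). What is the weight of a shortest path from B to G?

Some routes from B to G:
B→C→A→F→D→G: 12 + 9 + 3 + 12 + 6 = 42
B→C→F→D→G: 12 + 2 + 12 + 6 = 32
B→F→A→C→G: 17 + 3 + 9 + 2 = 31
B→F→C→G: 17 + 2 + 2 = 21
B→C→G: 12 + 2 = 14
B→F→D→G: 17 + 12 + 6 = 35
The minimum is 14.

14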